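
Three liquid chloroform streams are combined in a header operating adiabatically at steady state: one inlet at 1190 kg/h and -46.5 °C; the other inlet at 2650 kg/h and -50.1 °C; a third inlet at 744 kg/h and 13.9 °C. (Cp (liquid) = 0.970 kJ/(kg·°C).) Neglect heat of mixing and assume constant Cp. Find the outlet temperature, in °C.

No heat crosses the boundary, so H_out = H_in.
Σ ṁᵢCp,ᵢTᵢ = 1190×0.970×-46.5 + 2650×0.970×-50.1 + 744×0.970×13.9 = -172430
Σ ṁᵢCp,ᵢ = 1190×0.970 + 2650×0.970 + 744×0.970 = 4446.5
T_out = -172430 / 4446.5 = -38.778 °C

T_out = -38.8 °C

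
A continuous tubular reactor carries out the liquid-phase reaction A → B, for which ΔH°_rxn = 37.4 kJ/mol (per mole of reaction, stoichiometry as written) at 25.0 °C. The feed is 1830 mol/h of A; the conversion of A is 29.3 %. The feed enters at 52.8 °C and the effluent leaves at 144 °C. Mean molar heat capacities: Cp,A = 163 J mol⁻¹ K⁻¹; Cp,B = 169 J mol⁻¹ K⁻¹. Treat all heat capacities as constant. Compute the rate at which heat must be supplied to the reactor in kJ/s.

Q_in = 13.2 kJ/s

Extent of reaction ξ = 0.293 × 1830 = 536.19 mol/h
Reaction term: ξ·ΔH°_rxn = 536.19 × 37.4 = 20054 kJ/h
Sensible, feed 52.8→25 °C: -8292.5 kJ/h
Outlet flows (mol/h): A 1293.8, B 536.19
Sensible, products 25→144 °C: 35879 kJ/h
Q = ΔH = 47640 kJ/h = 13.233 kW
Heat supplied = 13.233 kJ/s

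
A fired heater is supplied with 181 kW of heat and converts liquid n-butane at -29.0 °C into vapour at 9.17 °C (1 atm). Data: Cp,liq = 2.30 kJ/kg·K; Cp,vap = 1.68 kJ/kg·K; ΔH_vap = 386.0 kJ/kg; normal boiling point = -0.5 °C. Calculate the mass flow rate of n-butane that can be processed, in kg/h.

ṁ = 1390 kg/h

Δh = 2.30×(-0.5−-29.0) + 386.0 + 1.68×(9.17−-0.5) = 467.8 kJ/kg
Q = 181 kW = 181 kJ/s = 651600 kJ/h
ṁ = Q/Δh = 651600 / 467.8 = 1392.9 kg/h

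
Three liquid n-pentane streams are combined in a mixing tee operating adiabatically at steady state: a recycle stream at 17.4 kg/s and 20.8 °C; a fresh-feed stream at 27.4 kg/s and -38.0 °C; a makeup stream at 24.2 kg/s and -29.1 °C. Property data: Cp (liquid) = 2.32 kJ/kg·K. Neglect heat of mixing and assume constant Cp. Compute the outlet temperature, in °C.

No heat crosses the boundary, so H_out = H_in.
T_out = Σ ṁᵢCp,ᵢTᵢ / Σ ṁᵢCp,ᵢ
      = -3209.7 / 160.08 = -20.051 °C

T_out = -20.1 °C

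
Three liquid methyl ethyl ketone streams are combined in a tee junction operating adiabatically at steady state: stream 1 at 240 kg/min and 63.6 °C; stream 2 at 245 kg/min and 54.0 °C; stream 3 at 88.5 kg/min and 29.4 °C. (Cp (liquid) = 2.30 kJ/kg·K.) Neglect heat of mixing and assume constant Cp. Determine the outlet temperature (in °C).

T_out = 54.2 °C

No heat crosses the boundary, so H_out = H_in.
Σ ṁᵢCp,ᵢTᵢ = 240×2.30×63.6 + 245×2.30×54.0 + 88.5×2.30×29.4 = 71521
Σ ṁᵢCp,ᵢ = 240×2.30 + 245×2.30 + 88.5×2.30 = 1319
T_out = 71521 / 1319 = 54.221 °C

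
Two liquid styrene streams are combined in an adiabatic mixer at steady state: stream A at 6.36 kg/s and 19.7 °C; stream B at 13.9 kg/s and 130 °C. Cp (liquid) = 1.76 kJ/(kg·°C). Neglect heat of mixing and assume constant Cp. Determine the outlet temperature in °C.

Adiabatic, steady state ⇒ Σ ṁᵢCp,ᵢ(T_out − Tᵢ) = 0
Σ ṁᵢCp,ᵢTᵢ = 6.36×1.76×19.7 + 13.9×1.76×130 = 3400.8
Σ ṁᵢCp,ᵢ = 6.36×1.76 + 13.9×1.76 = 35.658
T_out = 3400.8 / 35.658 = 95.375 °C

T_out = 95.4 °C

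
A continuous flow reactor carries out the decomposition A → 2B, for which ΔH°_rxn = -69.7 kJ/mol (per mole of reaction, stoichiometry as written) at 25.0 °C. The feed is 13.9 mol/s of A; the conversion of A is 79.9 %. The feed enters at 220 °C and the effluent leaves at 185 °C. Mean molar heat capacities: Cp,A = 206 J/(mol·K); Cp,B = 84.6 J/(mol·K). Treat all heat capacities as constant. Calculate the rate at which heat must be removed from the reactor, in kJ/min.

Extent of reaction ξ = 0.799 × 13.9 = 11.106 mol/s
Reaction term: ξ·ΔH°_rxn = 11.106 × -69.7 = -774.1 kJ/s
Sensible, feed 220→25 °C: -558.36 kJ/s
Outlet flows (mol/s): A 2.7939, B 22.212
Sensible, products 25→185 °C: 392.75 kJ/s
Q = ΔH = -939.71 kJ/s = -939.71 kW
Heat removed = 56382 kJ/min

Q_out = 56400 kJ/min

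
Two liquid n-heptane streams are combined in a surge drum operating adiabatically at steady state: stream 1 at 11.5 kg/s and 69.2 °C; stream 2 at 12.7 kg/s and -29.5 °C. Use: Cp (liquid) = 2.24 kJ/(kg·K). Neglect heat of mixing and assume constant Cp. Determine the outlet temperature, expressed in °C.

Energy balance with Q = 0: Σ ṁᵢCp,ᵢ(T_out − Tᵢ) = 0
Σ ṁᵢCp,ᵢTᵢ = 11.5×2.24×69.2 + 12.7×2.24×-29.5 = 943.38
Σ ṁᵢCp,ᵢ = 11.5×2.24 + 12.7×2.24 = 54.208
T_out = 943.38 / 54.208 = 17.403 °C

T_out = 17.4 °C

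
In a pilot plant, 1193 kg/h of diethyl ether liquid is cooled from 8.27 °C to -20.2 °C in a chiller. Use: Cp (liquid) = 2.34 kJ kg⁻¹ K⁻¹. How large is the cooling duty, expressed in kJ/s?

Q_c = 22.1 kJ/s

Q = ṁ·Cp·ΔT = 1193 × 2.34 × (-20.2 − 8.27) = -79477 kJ/h
Converting: 79477 / 3600 s = 22.077 kW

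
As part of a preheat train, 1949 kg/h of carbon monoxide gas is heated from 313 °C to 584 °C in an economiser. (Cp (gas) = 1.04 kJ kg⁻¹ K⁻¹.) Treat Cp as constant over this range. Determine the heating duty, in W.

Q = 153000 W

Q = ṁ·Cp·ΔT = 1949 × 1.04 × (584 − 313) = 549310 kJ/h
Converting: 549310 / 3600 s = 152.59 kW
Heating duty = 152590 W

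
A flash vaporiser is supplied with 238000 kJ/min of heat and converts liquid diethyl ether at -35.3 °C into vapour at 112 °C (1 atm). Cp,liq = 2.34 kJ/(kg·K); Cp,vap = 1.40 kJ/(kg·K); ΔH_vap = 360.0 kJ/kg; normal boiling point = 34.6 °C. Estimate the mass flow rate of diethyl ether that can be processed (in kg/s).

ṁ = 6.28 kg/s

Δh = 2.34×(34.6−-35.3) + 360.0 + 1.40×(112−34.6) = 631.93 kJ/kg
Q = 238000 kJ/min = 3966.7 kJ/s = 3966.7 kJ/s
ṁ = Q/Δh = 3966.7 / 631.93 = 6.2771 kg/s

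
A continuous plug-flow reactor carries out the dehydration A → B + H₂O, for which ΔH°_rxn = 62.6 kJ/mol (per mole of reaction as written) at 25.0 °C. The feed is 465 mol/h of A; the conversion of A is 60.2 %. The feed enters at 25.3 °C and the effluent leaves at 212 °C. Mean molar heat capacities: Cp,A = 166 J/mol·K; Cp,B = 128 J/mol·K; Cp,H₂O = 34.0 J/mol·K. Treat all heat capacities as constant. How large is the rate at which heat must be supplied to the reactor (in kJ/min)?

Extent of reaction ξ = 0.602 × 465 = 279.93 mol/h
Reaction term: ξ·ΔH°_rxn = 279.93 × 62.6 = 17524 kJ/h
Sensible, feed 25.3→25 °C: -23.157 kJ/h
Outlet flows (mol/h): A 185.07, B 279.93, H₂O 279.93
Sensible, products 25→212 °C: 14225 kJ/h
Q = ΔH = 31726 kJ/h = 8.8127 kW
Heat supplied = 528.76 kJ/min

Q_in = 529 kJ/min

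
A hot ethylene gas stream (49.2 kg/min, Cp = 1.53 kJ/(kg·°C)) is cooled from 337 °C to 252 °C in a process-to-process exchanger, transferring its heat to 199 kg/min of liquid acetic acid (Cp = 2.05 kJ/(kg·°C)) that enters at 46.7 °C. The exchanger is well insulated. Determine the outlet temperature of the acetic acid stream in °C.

Heat released by hot stream: Q = 49.2 × 1.53 × (337 − 252) = 6398.5 kJ/min
Energy balance on cold side (adiabatic exchanger): Q = ṁ_c·Cp_c·(T_c,out − T_c,in)
T_c,out = 46.7 + 6398.5/(199 × 2.05) = 62.384 °C

T_c,out = 62.4 °C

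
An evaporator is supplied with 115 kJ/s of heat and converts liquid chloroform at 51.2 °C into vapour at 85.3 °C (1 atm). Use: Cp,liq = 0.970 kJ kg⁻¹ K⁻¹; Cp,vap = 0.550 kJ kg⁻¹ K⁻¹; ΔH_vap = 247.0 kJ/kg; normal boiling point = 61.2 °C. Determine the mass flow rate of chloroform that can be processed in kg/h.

Δh = 0.970×(61.2−51.2) + 247.0 + 0.550×(85.3−61.2) = 269.95 kJ/kg
Q = 115 kJ/s = 115 kJ/s = 414000 kJ/h
ṁ = Q/Δh = 414000 / 269.95 = 1533.6 kg/h

ṁ = 1530 kg/h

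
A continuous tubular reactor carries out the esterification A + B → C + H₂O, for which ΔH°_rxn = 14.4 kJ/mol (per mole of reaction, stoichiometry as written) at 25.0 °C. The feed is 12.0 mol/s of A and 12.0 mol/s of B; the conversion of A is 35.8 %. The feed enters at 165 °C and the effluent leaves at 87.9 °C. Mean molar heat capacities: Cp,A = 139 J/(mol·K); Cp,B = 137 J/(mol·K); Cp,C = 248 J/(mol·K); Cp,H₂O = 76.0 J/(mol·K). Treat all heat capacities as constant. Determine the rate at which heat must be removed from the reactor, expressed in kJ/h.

Extent of reaction ξ = 0.358 × 12.0 = 4.296 mol/s
Reaction term: ξ·ΔH°_rxn = 4.296 × 14.4 = 61.862 kJ/s
Sensible, feed 165→25 °C: -463.68 kJ/s
Outlet flows (mol/s): A 7.704, B 7.704, C 4.296, H₂O 4.296
Sensible, products 25→87.9 °C: 221.3 kJ/s
Q = ΔH = -180.52 kJ/s = -180.52 kW
Heat removed = 649880 kJ/h

Q_out = 650000 kJ/h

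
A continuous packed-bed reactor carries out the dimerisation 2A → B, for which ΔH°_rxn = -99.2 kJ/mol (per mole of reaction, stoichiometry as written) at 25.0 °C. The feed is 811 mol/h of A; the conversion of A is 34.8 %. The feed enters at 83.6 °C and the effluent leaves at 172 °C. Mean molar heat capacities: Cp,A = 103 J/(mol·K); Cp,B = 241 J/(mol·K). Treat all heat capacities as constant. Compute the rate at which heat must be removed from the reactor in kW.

Q_out = 1.64 kW

Extent of reaction ξ = 0.348 × 811 / 2 = 141.11 mol/h
Reaction term: ξ·ΔH°_rxn = 141.11 × -99.2 = -13999 kJ/h
Sensible, feed 83.6→25 °C: -4895 kJ/h
Outlet flows (mol/h): A 528.77, B 141.11
Sensible, products 25→172 °C: 13005 kJ/h
Q = ΔH = -5888.2 kJ/h = -1.6356 kW
Heat removed = 1.6356 kW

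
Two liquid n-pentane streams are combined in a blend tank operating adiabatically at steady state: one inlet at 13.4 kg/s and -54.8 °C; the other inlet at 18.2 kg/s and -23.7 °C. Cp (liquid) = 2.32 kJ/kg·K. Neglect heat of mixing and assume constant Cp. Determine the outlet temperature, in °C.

Energy balance with Q = 0: Σ ṁᵢCp,ᵢ(T_out − Tᵢ) = 0
Σ ṁᵢCp,ᵢTᵢ = 13.4×2.32×-54.8 + 18.2×2.32×-23.7 = -2704.3
Σ ṁᵢCp,ᵢ = 13.4×2.32 + 18.2×2.32 = 73.312
T_out = -2704.3 / 73.312 = -36.888 °C

T_out = -36.9 °C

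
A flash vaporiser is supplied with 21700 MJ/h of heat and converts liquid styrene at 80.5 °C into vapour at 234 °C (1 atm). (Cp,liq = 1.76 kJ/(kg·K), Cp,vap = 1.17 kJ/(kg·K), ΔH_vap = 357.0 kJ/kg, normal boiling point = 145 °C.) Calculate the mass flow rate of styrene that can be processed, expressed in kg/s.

ṁ = 10.5 kg/s

Δh = 1.76×(145−80.5) + 357.0 + 1.17×(234−145) = 574.65 kJ/kg
Q = 21700 MJ/h = 6027.8 kJ/s = 6027.8 kJ/s
ṁ = Q/Δh = 6027.8 / 574.65 = 10.489 kg/s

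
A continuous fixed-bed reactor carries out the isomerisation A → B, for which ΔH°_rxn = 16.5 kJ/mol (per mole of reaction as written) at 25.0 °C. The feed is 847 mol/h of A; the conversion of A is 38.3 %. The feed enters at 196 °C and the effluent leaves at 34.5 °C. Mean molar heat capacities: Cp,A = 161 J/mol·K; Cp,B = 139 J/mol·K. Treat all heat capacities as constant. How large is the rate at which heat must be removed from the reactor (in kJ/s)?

Q_out = 4.65 kJ/s

Extent of reaction ξ = 0.383 × 847 = 324.4 mol/h
Reaction term: ξ·ΔH°_rxn = 324.4 × 16.5 = 5352.6 kJ/h
Sensible, feed 196→25 °C: -23319 kJ/h
Outlet flows (mol/h): A 522.6, B 324.4
Sensible, products 25→34.5 °C: 1227.7 kJ/h
Q = ΔH = -16738 kJ/h = -4.6496 kW
Heat removed = 4.6496 kJ/s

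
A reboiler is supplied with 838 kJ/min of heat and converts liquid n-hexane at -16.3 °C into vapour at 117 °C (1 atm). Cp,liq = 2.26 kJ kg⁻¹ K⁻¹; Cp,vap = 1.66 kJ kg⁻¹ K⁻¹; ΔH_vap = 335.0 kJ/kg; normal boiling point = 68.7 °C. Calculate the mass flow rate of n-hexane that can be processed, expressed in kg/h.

ṁ = 82.8 kg/h

Δh = 2.26×(68.7−-16.3) + 335.0 + 1.66×(117−68.7) = 607.28 kJ/kg
Q = 838 kJ/min = 13.967 kJ/s = 50280 kJ/h
ṁ = Q/Δh = 50280 / 607.28 = 82.796 kg/h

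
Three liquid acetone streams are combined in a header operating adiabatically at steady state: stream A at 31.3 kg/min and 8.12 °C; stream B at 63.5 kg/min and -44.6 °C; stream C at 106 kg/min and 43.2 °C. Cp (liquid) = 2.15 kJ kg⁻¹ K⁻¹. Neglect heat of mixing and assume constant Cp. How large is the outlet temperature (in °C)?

Energy balance with Q = 0: Σ ṁᵢCp,ᵢ(T_out − Tᵢ) = 0
T_out = Σ ṁᵢCp,ᵢTᵢ / Σ ṁᵢCp,ᵢ
      = 4302.7 / 431.72 = 9.9664 °C

T_out = 9.97 °C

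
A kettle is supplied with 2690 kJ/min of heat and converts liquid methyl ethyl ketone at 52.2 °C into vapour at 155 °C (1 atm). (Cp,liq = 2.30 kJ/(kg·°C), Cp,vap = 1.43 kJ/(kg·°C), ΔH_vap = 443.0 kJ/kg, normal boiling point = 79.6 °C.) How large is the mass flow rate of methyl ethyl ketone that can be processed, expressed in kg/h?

Δh = 2.30×(79.6−52.2) + 443.0 + 1.43×(155−79.6) = 613.84 kJ/kg
Q = 2690 kJ/min = 44.833 kJ/s = 161400 kJ/h
ṁ = Q/Δh = 161400 / 613.84 = 262.93 kg/h

ṁ = 263 kg/h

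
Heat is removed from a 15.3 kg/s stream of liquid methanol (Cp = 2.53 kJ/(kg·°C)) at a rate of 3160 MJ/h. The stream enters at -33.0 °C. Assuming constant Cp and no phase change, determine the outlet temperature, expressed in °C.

T_out = -55.7 °C

Q = 3160 MJ/h = 877.78 kJ/s
ΔT = Q/(ṁ·Cp) = 877.78/(15.3×2.53) = 22.676 K
T_out = -33.0 − 22.676 = -55.676 °C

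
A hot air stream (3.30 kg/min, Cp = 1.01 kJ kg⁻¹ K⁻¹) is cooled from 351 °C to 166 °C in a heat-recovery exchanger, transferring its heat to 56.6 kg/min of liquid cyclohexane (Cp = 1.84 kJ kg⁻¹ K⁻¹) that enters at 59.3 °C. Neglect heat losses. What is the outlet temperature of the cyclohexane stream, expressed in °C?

Heat released by hot stream: Q = 3.30 × 1.01 × (351 − 166) = 616.6 kJ/min
Energy balance on cold side (adiabatic exchanger): Q = ṁ_c·Cp_c·(T_c,out − T_c,in)
T_c,out = 59.3 + 616.6/(56.6 × 1.84) = 65.221 °C

T_c,out = 65.2 °C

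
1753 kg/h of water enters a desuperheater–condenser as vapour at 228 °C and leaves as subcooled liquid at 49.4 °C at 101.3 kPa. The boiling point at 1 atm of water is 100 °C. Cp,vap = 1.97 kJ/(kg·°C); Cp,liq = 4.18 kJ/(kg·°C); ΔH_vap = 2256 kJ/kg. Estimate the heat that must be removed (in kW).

vapour 228→100 °C: -252.16 kJ/kg
condensation at 100 °C: -2256 kJ/kg
liquid 100→49.4 °C: -211.51 kJ/kg
Δh = -252.16 + -2256 + -211.51 = -2719.7 kJ/kg
Q = ṁ·Δh = 1753 kg/h × -2719.7 kJ/kg = -4.7676e+06 kJ/h
|Q| = 1324.3 kW

Q_c = 1320 kW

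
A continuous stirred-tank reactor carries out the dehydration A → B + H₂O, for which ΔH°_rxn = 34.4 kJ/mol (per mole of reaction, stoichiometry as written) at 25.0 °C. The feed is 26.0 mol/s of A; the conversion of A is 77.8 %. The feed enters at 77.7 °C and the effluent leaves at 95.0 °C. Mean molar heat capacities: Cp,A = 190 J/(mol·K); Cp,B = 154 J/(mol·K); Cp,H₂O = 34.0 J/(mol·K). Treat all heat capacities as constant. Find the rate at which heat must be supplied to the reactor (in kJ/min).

Extent of reaction ξ = 0.778 × 26.0 = 20.228 mol/s
Reaction term: ξ·ΔH°_rxn = 20.228 × 34.4 = 695.84 kJ/s
Sensible, feed 77.7→25 °C: -260.34 kJ/s
Outlet flows (mol/s): A 5.772, B 20.228, H₂O 20.228
Sensible, products 25→95.0 °C: 342.97 kJ/s
Q = ΔH = 778.47 kJ/s = 778.47 kW
Heat supplied = 46708 kJ/min

Q_in = 46700 kJ/min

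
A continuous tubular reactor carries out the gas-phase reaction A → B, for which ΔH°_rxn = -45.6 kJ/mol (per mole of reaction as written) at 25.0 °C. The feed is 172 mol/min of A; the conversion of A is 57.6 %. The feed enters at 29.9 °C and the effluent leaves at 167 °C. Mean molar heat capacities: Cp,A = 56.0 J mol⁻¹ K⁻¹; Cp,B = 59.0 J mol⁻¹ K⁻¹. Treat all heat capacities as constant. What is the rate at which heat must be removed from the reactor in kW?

Extent of reaction ξ = 0.576 × 172 = 99.072 mol/min
Reaction term: ξ·ΔH°_rxn = 99.072 × -45.6 = -4517.7 kJ/min
Sensible, feed 29.9→25 °C: -47.197 kJ/min
Outlet flows (mol/min): A 72.928, B 99.072
Sensible, products 25→167 °C: 1409.9 kJ/min
Q = ΔH = -3154.9 kJ/min = -52.582 kW
Heat removed = 52.582 kW

Q_out = 52.6 kW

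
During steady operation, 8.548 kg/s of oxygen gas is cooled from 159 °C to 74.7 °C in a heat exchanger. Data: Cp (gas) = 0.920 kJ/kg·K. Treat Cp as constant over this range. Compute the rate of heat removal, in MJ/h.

Q = ṁ·Cp·ΔT = 8.548 × 0.920 × (74.7 − 159) = -662.95 kJ/s
Cooling duty = 2386.6 MJ/h

Q_c = 2390 MJ/h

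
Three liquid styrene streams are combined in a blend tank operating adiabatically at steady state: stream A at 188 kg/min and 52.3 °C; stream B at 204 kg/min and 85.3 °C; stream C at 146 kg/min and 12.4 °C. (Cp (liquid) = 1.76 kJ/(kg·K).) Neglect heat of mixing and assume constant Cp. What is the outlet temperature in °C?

No heat crosses the boundary, so H_out = H_in.
T_out = Σ ṁᵢCp,ᵢTᵢ / Σ ṁᵢCp,ᵢ
      = 51117 / 946.88 = 53.985 °C

T_out = 54.0 °C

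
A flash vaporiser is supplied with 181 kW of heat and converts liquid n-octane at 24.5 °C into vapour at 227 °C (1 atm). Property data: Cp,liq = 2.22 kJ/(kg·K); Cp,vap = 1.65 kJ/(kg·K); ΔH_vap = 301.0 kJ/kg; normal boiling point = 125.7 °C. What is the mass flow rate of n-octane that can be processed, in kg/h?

Δh = 2.22×(125.7−24.5) + 301.0 + 1.65×(227−125.7) = 692.81 kJ/kg
Q = 181 kW = 181 kJ/s = 651600 kJ/h
ṁ = Q/Δh = 651600 / 692.81 = 940.52 kg/h

ṁ = 941 kg/h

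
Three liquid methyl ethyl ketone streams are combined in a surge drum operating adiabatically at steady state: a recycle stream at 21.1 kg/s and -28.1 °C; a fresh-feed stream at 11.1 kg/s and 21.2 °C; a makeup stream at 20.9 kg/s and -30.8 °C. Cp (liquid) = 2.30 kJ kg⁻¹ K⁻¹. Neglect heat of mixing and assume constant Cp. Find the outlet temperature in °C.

Energy balance with Q = 0: Σ ṁᵢCp,ᵢ(T_out − Tᵢ) = 0
T_out = Σ ṁᵢCp,ᵢTᵢ / Σ ṁᵢCp,ᵢ
      = -2303 / 122.13 = -18.857 °C

T_out = -18.9 °C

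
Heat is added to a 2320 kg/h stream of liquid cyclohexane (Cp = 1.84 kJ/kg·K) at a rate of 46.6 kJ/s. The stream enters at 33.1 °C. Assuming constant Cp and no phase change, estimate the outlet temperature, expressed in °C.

Q = 46.6 kJ/s = 167760 kJ/h
ΔT = Q/(ṁ·Cp) = 167760/(2320×1.84) = 39.299 K
T_out = 33.1 + 39.299 = 72.399 °C

T_out = 72.4 °C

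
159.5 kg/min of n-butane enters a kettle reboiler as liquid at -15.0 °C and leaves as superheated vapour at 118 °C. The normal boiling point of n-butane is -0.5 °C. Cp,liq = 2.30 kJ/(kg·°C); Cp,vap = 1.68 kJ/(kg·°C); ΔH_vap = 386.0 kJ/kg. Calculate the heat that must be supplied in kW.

liquid -15.0→-0.5 °C: 33.35 kJ/kg
vaporisation at -0.5 °C: 386 kJ/kg
vapour -0.5→118 °C: 199.08 kJ/kg
Δh = 33.35 + 386 + 199.08 = 618.43 kJ/kg
Q = ṁ·Δh = 159.5 kg/min × 618.43 kJ/kg = 98640 kJ/min
|Q| = 1644 kW

Q = 1640 kW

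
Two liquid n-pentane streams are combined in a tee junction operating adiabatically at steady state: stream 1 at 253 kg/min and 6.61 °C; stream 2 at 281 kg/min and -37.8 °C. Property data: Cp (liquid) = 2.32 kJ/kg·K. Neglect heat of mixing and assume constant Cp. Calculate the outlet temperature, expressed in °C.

T_out = -16.8 °C

Energy balance with Q = 0: Σ ṁᵢCp,ᵢ(T_out − Tᵢ) = 0
Σ ṁᵢCp,ᵢTᵢ = 253×2.32×6.61 + 281×2.32×-37.8 = -20763
Σ ṁᵢCp,ᵢ = 253×2.32 + 281×2.32 = 1238.9
T_out = -20763 / 1238.9 = -16.759 °C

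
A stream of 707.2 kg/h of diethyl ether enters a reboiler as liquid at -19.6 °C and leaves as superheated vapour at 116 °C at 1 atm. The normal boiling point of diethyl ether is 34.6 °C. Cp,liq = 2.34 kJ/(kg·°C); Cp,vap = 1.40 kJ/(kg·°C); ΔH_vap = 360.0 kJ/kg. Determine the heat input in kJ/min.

Q = 7080 kJ/min

liquid -19.6→34.6 °C: 126.83 kJ/kg
vaporisation at 34.6 °C: 360 kJ/kg
vapour 34.6→116 °C: 113.96 kJ/kg
Δh = 126.83 + 360 + 113.96 = 600.79 kJ/kg
Q = ṁ·Δh = 707.2 kg/h × 600.79 kJ/kg = 424880 kJ/h
|Q| = 118.02 kW = 7081.3 kJ/min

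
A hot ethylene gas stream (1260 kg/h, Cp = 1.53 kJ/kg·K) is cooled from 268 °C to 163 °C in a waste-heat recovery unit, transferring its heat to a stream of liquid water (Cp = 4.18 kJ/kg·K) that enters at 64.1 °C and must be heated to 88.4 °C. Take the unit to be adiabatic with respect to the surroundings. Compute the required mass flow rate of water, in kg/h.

Heat released by hot stream: Q = 1260 × 1.53 × (268 − 163) = 202420 kJ/h
Energy balance on cold side (adiabatic exchanger): Q = ṁ_c·Cp_c·(T_c,out − T_c,in)
ṁ_c = 202420 / [4.18 × (88.4 − 64.1)] = 1992.8 kg/h

ṁ_c = 1990 kg/h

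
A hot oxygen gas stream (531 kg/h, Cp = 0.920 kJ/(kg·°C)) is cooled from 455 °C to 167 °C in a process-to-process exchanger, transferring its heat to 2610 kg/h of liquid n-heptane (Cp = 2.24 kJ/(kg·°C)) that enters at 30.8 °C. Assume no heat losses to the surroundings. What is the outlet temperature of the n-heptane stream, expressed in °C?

Heat released by hot stream: Q = 531 × 0.920 × (455 − 167) = 140690 kJ/h
Energy balance on cold side (adiabatic exchanger): Q = ṁ_c·Cp_c·(T_c,out − T_c,in)
T_c,out = 30.8 + 140690/(2610 × 2.24) = 54.865 °C

T_c,out = 54.9 °C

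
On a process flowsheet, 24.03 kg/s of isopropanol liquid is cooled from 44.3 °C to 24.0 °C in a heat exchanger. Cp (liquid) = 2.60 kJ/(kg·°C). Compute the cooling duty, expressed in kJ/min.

Q = ṁ·Cp·ΔT = 24.03 × 2.60 × (24.0 − 44.3) = -1268.3 kJ/s
Cooling duty = 76098 kJ/min

Q_c = 76100 kJ/min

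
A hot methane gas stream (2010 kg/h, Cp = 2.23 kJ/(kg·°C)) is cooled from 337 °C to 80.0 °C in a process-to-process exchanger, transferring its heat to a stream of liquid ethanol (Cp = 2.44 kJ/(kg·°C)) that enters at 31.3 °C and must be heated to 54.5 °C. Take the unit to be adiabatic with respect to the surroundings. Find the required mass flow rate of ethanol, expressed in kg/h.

Heat released by hot stream: Q = 2010 × 2.23 × (337 − 80.0) = 1.152e+06 kJ/h
Energy balance on cold side (adiabatic exchanger): Q = ṁ_c·Cp_c·(T_c,out − T_c,in)
ṁ_c = 1.152e+06 / [2.44 × (54.5 − 31.3)] = 20350 kg/h

ṁ_c = 20300 kg/h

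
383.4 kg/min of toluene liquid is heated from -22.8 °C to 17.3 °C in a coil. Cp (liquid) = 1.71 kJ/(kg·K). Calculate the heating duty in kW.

Q = 438 kW

Q = ṁ·Cp·ΔT = 383.4 × 1.71 × (17.3 − -22.8) = 26290 kJ/min
Converting: 26290 / 60 s = 438.17 kW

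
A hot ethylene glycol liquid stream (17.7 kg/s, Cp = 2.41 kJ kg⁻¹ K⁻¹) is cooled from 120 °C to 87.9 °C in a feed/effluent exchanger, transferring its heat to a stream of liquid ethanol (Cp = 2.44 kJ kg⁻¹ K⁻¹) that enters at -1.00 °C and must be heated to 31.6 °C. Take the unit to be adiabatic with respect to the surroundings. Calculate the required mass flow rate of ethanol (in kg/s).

Heat released by hot stream: Q = 17.7 × 2.41 × (120 − 87.9) = 1369.3 kJ/s
Energy balance on cold side (adiabatic exchanger): Q = ṁ_c·Cp_c·(T_c,out − T_c,in)
ṁ_c = 1369.3 / [2.44 × (31.6 − -1.00)] = 17.214 kg/s

ṁ_c = 17.2 kg/s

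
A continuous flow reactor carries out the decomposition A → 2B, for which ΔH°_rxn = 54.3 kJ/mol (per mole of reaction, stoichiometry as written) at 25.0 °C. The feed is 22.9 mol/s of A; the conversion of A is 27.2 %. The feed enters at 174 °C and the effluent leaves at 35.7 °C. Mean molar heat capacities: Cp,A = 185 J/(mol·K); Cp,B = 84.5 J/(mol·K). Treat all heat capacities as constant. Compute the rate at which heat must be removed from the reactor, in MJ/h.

Q_out = 896 MJ/h

Extent of reaction ξ = 0.272 × 22.9 = 6.2288 mol/s
Reaction term: ξ·ΔH°_rxn = 6.2288 × 54.3 = 338.22 kJ/s
Sensible, feed 174→25 °C: -631.24 kJ/s
Outlet flows (mol/s): A 16.671, B 12.458
Sensible, products 25→35.7 °C: 44.264 kJ/s
Q = ΔH = -248.75 kJ/s = -248.75 kW
Heat removed = 895.5 MJ/h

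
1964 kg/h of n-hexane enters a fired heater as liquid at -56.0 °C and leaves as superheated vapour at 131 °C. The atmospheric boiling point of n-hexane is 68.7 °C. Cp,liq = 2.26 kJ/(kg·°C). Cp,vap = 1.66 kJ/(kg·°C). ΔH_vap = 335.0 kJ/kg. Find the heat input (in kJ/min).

Q = 23600 kJ/min

liquid -56.0→68.7 °C: 281.82 kJ/kg
vaporisation at 68.7 °C: 335 kJ/kg
vapour 68.7→131 °C: 103.42 kJ/kg
Δh = 281.82 + 335 + 103.42 = 720.24 kJ/kg
Q = ṁ·Δh = 1964 kg/h × 720.24 kJ/kg = 1.4146e+06 kJ/h
|Q| = 392.93 kW = 23576 kJ/min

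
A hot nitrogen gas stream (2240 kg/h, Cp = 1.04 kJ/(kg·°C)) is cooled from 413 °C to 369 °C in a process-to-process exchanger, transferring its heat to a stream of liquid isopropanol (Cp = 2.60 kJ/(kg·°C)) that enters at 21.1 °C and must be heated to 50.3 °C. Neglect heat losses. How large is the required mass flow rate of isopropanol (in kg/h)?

ṁ_c = 1350 kg/h

Heat released by hot stream: Q = 2240 × 1.04 × (413 − 369) = 102500 kJ/h
Energy balance on cold side (adiabatic exchanger): Q = ṁ_c·Cp_c·(T_c,out − T_c,in)
ṁ_c = 102500 / [2.60 × (50.3 − 21.1)] = 1350.1 kg/h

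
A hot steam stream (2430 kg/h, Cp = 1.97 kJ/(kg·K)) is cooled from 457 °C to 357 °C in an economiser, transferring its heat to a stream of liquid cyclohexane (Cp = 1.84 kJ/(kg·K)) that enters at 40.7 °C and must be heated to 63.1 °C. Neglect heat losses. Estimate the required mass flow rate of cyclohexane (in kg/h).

Heat released by hot stream: Q = 2430 × 1.97 × (457 − 357) = 478710 kJ/h
Energy balance on cold side (adiabatic exchanger): Q = ṁ_c·Cp_c·(T_c,out − T_c,in)
ṁ_c = 478710 / [1.84 × (63.1 − 40.7)] = 11615 kg/h

ṁ_c = 11600 kg/h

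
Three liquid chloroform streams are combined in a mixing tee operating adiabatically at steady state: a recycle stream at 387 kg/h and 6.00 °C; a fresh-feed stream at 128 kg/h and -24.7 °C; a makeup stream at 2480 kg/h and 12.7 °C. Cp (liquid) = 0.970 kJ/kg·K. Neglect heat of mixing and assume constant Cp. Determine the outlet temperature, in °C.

T_out = 10.2 °C

Energy balance with Q = 0: Σ ṁᵢCp,ᵢ(T_out − Tᵢ) = 0
T_out = Σ ṁᵢCp,ᵢTᵢ / Σ ṁᵢCp,ᵢ
      = 29737 / 2905.2 = 10.236 °C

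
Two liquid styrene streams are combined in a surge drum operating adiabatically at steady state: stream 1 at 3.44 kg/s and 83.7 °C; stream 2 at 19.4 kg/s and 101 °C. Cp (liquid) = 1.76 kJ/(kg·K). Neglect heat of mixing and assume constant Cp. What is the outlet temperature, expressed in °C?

T_out = 98.4 °C

Energy balance with Q = 0: Σ ṁᵢCp,ᵢ(T_out − Tᵢ) = 0
Σ ṁᵢCp,ᵢTᵢ = 3.44×1.76×83.7 + 19.4×1.76×101 = 3955.3
Σ ṁᵢCp,ᵢ = 3.44×1.76 + 19.4×1.76 = 40.198
T_out = 3955.3 / 40.198 = 98.394 °C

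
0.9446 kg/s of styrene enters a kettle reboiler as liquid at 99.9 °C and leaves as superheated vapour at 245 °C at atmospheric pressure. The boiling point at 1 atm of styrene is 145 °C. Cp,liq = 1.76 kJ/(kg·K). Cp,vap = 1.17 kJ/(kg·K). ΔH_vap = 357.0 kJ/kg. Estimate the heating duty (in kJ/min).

liquid 99.9→145 °C: 79.376 kJ/kg
vaporisation at 145 °C: 357 kJ/kg
vapour 145→245 °C: 117 kJ/kg
Δh = 79.376 + 357 + 117 = 553.38 kJ/kg
Q = ṁ·Δh = 0.9446 kg/s × 553.38 kJ/kg = 522.72 kJ/s
|Q| = 522.72 kW = 31363 kJ/min

Q = 31400 kJ/min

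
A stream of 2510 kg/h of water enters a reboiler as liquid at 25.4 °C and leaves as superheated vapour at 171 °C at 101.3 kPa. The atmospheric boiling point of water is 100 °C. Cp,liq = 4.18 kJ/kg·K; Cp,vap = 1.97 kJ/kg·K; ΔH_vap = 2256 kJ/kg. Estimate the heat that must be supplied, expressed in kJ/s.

Q = 1890 kJ/s

liquid 25.4→100 °C: 311.83 kJ/kg
vaporisation at 100 °C: 2256 kJ/kg
vapour 100→171 °C: 139.87 kJ/kg
Δh = 311.83 + 2256 + 139.87 = 2707.7 kJ/kg
Q = ṁ·Δh = 2510 kg/h × 2707.7 kJ/kg = 6.7963e+06 kJ/h
|Q| = 1887.9 kW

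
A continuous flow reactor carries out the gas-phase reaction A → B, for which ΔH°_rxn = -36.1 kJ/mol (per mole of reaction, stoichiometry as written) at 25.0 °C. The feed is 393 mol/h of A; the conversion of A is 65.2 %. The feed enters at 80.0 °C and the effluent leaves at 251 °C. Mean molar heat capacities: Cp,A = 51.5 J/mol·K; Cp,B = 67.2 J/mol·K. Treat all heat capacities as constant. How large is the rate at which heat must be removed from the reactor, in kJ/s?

Extent of reaction ξ = 0.652 × 393 = 256.24 mol/h
Reaction term: ξ·ΔH°_rxn = 256.24 × -36.1 = -9250.1 kJ/h
Sensible, feed 80.0→25 °C: -1113.2 kJ/h
Outlet flows (mol/h): A 136.76, B 256.24
Sensible, products 25→251 °C: 5483.3 kJ/h
Q = ΔH = -4880 kJ/h = -1.3556 kW
Heat removed = 1.3556 kJ/s

Q_out = 1.36 kJ/s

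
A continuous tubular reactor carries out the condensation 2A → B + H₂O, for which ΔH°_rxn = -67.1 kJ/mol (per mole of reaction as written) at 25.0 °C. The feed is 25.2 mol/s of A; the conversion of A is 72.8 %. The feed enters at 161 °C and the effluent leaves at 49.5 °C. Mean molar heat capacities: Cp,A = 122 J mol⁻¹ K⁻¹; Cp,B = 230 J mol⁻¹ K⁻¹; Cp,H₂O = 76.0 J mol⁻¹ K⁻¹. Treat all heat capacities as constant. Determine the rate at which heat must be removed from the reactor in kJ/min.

Q_out = 56700 kJ/min

Extent of reaction ξ = 0.728 × 25.2 / 2 = 9.1728 mol/s
Reaction term: ξ·ΔH°_rxn = 9.1728 × -67.1 = -615.49 kJ/s
Sensible, feed 161→25 °C: -418.12 kJ/s
Outlet flows (mol/s): A 6.8544, B 9.1728, H₂O 9.1728
Sensible, products 25→49.5 °C: 89.256 kJ/s
Q = ΔH = -944.36 kJ/s = -944.36 kW
Heat removed = 56661 kJ/min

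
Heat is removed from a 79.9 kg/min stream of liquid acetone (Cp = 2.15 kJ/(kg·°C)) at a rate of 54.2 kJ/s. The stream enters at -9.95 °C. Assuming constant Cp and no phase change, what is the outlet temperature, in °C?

Q = 54.2 kJ/s = 3252 kJ/min
ΔT = Q/(ṁ·Cp) = 3252/(79.9×2.15) = 18.931 K
T_out = -9.95 − 18.931 = -28.881 °C

T_out = -28.9 °C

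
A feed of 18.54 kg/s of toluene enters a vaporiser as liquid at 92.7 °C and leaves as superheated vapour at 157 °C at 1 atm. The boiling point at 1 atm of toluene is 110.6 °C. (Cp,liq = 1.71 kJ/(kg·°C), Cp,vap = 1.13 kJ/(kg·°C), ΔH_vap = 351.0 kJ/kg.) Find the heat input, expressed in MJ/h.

Q = 29000 MJ/h

liquid 92.7→110.6 °C: 30.609 kJ/kg
vaporisation at 110.6 °C: 351 kJ/kg
vapour 110.6→157 °C: 52.432 kJ/kg
Δh = 30.609 + 351 + 52.432 = 434.04 kJ/kg
Q = ṁ·Δh = 18.54 kg/s × 434.04 kJ/kg = 8047.1 kJ/s
|Q| = 8047.1 kW = 28970 MJ/h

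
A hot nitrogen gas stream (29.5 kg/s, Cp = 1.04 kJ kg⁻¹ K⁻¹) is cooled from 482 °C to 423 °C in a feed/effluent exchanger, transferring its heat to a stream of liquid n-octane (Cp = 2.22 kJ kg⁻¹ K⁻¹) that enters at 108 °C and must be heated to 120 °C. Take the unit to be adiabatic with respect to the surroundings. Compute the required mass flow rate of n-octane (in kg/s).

Heat released by hot stream: Q = 29.5 × 1.04 × (482 − 423) = 1810.1 kJ/s
Energy balance on cold side (adiabatic exchanger): Q = ṁ_c·Cp_c·(T_c,out − T_c,in)
ṁ_c = 1810.1 / [2.22 × (120 − 108)] = 67.947 kg/s

ṁ_c = 67.9 kg/s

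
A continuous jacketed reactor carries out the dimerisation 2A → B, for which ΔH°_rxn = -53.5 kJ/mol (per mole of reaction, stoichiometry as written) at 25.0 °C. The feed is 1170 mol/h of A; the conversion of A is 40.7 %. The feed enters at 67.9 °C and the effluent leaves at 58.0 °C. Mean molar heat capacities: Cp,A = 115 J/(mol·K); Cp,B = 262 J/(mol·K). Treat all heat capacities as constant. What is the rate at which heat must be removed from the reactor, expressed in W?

Extent of reaction ξ = 0.407 × 1170 / 2 = 238.09 mol/h
Reaction term: ξ·ΔH°_rxn = 238.09 × -53.5 = -12738 kJ/h
Sensible, feed 67.9→25 °C: -5772.2 kJ/h
Outlet flows (mol/h): A 693.81, B 238.09
Sensible, products 25→58.0 °C: 4691.6 kJ/h
Q = ΔH = -13819 kJ/h = -3.8385 kW
Heat removed = 3838.5 W

Q_out = 3840 W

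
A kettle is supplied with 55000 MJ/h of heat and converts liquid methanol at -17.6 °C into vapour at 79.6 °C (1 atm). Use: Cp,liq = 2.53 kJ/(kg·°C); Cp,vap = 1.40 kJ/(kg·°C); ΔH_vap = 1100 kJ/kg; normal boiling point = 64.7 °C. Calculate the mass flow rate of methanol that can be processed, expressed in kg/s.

Δh = 2.53×(64.7−-17.6) + 1100 + 1.40×(79.6−64.7) = 1329.1 kJ/kg
Q = 55000 MJ/h = 15278 kJ/s = 15278 kJ/s
ṁ = Q/Δh = 15278 / 1329.1 = 11.495 kg/s

ṁ = 11.5 kg/s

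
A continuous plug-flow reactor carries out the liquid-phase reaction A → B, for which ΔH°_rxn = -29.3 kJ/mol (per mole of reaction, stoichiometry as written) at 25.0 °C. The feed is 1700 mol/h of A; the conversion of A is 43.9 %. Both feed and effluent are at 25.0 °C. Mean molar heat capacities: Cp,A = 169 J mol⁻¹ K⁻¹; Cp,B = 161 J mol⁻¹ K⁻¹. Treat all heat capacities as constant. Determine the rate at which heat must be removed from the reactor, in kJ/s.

Q_out = 6.07 kJ/s

Extent of reaction ξ = 0.439 × 1700 = 746.3 mol/h
Reaction term: ξ·ΔH°_rxn = 746.3 × -29.3 = -21867 kJ/h
Q = ΔH = -21867 kJ/h = -6.0741 kW
Heat removed = 6.0741 kJ/s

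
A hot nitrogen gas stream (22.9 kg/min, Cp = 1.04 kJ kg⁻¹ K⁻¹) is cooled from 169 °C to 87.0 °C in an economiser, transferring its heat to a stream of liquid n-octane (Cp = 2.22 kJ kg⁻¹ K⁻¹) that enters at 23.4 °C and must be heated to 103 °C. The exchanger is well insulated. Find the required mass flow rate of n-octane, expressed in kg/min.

ṁ_c = 11.1 kg/min

Heat released by hot stream: Q = 22.9 × 1.04 × (169 − 87.0) = 1952.9 kJ/min
Energy balance on cold side (adiabatic exchanger): Q = ṁ_c·Cp_c·(T_c,out − T_c,in)
ṁ_c = 1952.9 / [2.22 × (103 − 23.4)] = 11.051 kg/min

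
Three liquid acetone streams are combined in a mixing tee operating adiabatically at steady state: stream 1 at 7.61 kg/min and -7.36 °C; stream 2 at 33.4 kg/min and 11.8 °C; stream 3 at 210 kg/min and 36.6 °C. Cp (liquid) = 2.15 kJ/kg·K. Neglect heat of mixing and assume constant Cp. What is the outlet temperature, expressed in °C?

T_out = 32.0 °C

No heat crosses the boundary, so H_out = H_in.
Σ ṁᵢCp,ᵢTᵢ = 7.61×2.15×-7.36 + 33.4×2.15×11.8 + 210×2.15×36.6 = 17252
Σ ṁᵢCp,ᵢ = 7.61×2.15 + 33.4×2.15 + 210×2.15 = 539.67
T_out = 17252 / 539.67 = 31.967 °C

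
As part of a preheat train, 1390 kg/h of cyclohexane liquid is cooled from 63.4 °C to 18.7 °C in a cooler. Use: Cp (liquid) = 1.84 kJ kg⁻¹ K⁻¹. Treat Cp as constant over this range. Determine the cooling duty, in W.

Q = ṁ·Cp·ΔT = 1390 × 1.84 × (18.7 − 63.4) = -114320 kJ/h
Converting: 114320 / 3600 s = 31.757 kW
Cooling duty = 31757 W

Q_c = 31800 W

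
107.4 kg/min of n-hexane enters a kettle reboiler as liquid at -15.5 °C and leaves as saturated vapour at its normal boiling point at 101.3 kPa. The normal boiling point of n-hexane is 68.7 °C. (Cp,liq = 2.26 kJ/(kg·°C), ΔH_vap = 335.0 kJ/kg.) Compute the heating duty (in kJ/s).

liquid -15.5→68.7 °C: 190.29 kJ/kg
vaporisation at 68.7 °C: 335 kJ/kg
Δh = 190.29 + 335 = 525.29 kJ/kg
Q = ṁ·Δh = 107.4 kg/min × 525.29 kJ/kg = 56416 kJ/min
|Q| = 940.27 kW

Q = 940 kJ/s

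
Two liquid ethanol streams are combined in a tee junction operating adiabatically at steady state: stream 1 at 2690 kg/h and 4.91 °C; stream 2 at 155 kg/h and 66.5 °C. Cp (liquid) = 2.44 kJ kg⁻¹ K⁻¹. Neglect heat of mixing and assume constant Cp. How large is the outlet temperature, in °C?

T_out = 8.27 °C

Energy balance with Q = 0: Σ ṁᵢCp,ᵢ(T_out − Tᵢ) = 0
T_out = Σ ṁᵢCp,ᵢTᵢ / Σ ṁᵢCp,ᵢ
      = 57378 / 6941.8 = 8.2655 °C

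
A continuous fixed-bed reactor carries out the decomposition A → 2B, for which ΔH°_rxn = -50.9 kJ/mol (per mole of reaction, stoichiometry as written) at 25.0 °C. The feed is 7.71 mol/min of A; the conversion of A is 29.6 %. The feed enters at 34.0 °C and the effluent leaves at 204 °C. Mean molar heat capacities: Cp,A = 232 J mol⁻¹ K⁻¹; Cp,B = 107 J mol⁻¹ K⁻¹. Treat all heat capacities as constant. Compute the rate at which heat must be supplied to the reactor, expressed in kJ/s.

Q_in = 3.01 kJ/s

Extent of reaction ξ = 0.296 × 7.71 = 2.2822 mol/min
Reaction term: ξ·ΔH°_rxn = 2.2822 × -50.9 = -116.16 kJ/min
Sensible, feed 34.0→25 °C: -16.098 kJ/min
Outlet flows (mol/min): A 5.4278, B 4.5643
Sensible, products 25→204 °C: 312.83 kJ/min
Q = ΔH = 180.57 kJ/min = 3.0095 kW
Heat supplied = 3.0095 kJ/s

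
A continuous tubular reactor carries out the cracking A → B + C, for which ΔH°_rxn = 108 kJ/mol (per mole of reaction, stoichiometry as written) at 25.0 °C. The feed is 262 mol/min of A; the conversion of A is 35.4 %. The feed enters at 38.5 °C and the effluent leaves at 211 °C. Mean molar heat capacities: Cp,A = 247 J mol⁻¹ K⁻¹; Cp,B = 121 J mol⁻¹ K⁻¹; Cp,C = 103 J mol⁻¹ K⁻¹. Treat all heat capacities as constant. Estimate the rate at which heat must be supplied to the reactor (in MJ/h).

Q_in = 1250 MJ/h

Extent of reaction ξ = 0.354 × 262 = 92.748 mol/min
Reaction term: ξ·ΔH°_rxn = 92.748 × 108 = 10017 kJ/min
Sensible, feed 38.5→25 °C: -873.64 kJ/min
Outlet flows (mol/min): A 169.25, B 92.748, C 92.748
Sensible, products 25→211 °C: 11640 kJ/min
Q = ΔH = 20783 kJ/min = 346.39 kW
Heat supplied = 1247 MJ/h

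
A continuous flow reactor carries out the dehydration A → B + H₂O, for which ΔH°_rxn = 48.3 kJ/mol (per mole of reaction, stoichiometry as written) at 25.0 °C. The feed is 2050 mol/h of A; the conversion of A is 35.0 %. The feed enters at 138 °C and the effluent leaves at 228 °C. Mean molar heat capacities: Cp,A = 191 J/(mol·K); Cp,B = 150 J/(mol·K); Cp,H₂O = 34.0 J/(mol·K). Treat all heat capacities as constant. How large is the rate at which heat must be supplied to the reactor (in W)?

Extent of reaction ξ = 0.350 × 2050 = 717.5 mol/h
Reaction term: ξ·ΔH°_rxn = 717.5 × 48.3 = 34655 kJ/h
Sensible, feed 138→25 °C: -44245 kJ/h
Outlet flows (mol/h): A 1332.5, B 717.5, H₂O 717.5
Sensible, products 25→228 °C: 78465 kJ/h
Q = ΔH = 68875 kJ/h = 19.132 kW
Heat supplied = 19132 W

Q_in = 19100 W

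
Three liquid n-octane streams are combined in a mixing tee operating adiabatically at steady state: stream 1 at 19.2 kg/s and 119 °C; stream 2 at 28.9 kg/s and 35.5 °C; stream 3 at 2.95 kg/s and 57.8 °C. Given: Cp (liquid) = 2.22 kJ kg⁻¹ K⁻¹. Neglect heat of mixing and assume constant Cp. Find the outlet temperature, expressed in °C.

Adiabatic, steady state ⇒ Σ ṁᵢCp,ᵢ(T_out − Tᵢ) = 0
T_out = Σ ṁᵢCp,ᵢTᵢ / Σ ṁᵢCp,ᵢ
      = 7728.4 / 113.33 = 68.193 °C

T_out = 68.2 °C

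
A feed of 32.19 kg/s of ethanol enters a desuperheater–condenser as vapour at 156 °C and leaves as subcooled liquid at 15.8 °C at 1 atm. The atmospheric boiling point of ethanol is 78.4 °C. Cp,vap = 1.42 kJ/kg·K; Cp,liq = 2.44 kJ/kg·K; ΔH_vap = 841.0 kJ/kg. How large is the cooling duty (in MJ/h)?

vapour 156→78.4 °C: -110.19 kJ/kg
condensation at 78.4 °C: -841 kJ/kg
liquid 78.4→15.8 °C: -152.74 kJ/kg
Δh = -110.19 + -841 + -152.74 = -1103.9 kJ/kg
Q = ṁ·Δh = 32.19 kg/s × -1103.9 kJ/kg = -35536 kJ/s
|Q| = 35536 kW = 127930 MJ/h

Q_c = 128000 MJ/h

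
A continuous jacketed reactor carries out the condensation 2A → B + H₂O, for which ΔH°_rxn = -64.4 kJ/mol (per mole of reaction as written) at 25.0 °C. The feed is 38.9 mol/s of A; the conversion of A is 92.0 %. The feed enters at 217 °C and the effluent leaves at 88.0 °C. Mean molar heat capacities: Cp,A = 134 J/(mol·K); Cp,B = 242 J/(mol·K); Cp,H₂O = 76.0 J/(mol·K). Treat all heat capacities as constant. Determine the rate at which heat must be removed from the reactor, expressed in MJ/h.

Extent of reaction ξ = 0.920 × 38.9 / 2 = 17.894 mol/s
Reaction term: ξ·ΔH°_rxn = 17.894 × -64.4 = -1152.4 kJ/s
Sensible, feed 217→25 °C: -1000.8 kJ/s
Outlet flows (mol/s): A 3.112, B 17.894, H₂O 17.894
Sensible, products 25→88.0 °C: 384.76 kJ/s
Q = ΔH = -1768.4 kJ/s = -1768.4 kW
Heat removed = 6366.4 MJ/h

Q_out = 6370 MJ/h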